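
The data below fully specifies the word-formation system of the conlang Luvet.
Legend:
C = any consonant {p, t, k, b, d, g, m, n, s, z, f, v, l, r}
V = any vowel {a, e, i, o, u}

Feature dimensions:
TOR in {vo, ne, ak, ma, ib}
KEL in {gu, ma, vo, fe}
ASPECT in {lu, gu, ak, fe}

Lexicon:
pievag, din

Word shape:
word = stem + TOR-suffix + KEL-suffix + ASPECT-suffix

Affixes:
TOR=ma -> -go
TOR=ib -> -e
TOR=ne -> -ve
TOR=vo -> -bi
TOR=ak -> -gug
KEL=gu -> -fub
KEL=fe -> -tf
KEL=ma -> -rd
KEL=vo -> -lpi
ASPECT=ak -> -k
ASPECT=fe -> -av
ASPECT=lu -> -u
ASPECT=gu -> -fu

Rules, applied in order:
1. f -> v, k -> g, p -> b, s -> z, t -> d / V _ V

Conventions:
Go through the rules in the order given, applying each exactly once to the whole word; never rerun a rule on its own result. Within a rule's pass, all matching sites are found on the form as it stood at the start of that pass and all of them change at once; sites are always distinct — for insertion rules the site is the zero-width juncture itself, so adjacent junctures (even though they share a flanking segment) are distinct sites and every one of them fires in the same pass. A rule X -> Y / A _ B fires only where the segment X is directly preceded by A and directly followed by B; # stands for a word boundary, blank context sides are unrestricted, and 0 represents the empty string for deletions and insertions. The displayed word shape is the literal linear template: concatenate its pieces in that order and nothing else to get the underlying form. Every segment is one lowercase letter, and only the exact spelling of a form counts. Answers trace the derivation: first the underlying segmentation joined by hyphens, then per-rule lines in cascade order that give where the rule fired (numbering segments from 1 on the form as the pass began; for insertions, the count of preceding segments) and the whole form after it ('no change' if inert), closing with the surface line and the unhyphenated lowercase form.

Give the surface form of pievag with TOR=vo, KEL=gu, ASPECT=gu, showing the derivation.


underlying: pievag-bi-fub-fu
1. f -> v, k -> g, p -> b, s -> z, t -> d / V _ V: fires at position(s) 9: pievagbivubfu
surface: pievagbivubfu


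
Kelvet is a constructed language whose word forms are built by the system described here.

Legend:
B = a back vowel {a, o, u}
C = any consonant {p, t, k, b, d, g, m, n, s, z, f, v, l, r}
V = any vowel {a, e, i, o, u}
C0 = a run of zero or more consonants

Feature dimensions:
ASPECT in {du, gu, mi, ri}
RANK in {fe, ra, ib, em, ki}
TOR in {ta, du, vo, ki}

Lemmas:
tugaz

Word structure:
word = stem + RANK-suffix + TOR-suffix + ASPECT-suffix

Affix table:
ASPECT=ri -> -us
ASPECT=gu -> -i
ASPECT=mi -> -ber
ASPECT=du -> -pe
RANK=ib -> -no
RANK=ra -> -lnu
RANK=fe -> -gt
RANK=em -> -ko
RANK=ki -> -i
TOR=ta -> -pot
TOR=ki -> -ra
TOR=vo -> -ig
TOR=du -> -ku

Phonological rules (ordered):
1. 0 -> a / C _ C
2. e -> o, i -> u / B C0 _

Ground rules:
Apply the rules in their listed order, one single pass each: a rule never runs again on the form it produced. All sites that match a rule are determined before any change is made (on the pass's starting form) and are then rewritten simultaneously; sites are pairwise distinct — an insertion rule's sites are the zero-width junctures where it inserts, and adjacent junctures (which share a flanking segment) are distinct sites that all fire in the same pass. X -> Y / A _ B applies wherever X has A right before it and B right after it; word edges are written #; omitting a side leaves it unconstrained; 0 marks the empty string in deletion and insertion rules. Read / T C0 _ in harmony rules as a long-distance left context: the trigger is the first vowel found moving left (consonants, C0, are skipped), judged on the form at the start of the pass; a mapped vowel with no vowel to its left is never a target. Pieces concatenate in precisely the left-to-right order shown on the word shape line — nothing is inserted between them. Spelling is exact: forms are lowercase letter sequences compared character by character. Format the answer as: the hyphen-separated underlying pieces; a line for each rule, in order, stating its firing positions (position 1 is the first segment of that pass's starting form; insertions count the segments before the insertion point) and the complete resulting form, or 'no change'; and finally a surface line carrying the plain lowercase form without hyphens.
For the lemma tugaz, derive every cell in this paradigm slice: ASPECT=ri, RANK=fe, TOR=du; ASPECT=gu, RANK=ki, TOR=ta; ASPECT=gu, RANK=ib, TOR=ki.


cell ASPECT=ri, RANK=fe, TOR=du:
underlying: tugaz-gt-ku-us
1. 0 -> a / C _ C: inserts after position(s) 5, 6, 7: tugazagatakuus
2. e -> o, i -> u / B C0 _: no change
surface: tugazagatakuus

cell ASPECT=gu, RANK=ki, TOR=ta:
underlying: tugaz-i-pot-i
1. 0 -> a / C _ C: no change
2. e -> o, i -> u / B C0 _: fires at position(s) 6, 10: tugazupotu
surface: tugazupotu

cell ASPECT=gu, RANK=ib, TOR=ki:
underlying: tugaz-no-ra-i
1. 0 -> a / C _ C: inserts after position(s) 5: tugazanorai
2. e -> o, i -> u / B C0 _: fires at position(s) 11: tugazanorau
surface: tugazanorau


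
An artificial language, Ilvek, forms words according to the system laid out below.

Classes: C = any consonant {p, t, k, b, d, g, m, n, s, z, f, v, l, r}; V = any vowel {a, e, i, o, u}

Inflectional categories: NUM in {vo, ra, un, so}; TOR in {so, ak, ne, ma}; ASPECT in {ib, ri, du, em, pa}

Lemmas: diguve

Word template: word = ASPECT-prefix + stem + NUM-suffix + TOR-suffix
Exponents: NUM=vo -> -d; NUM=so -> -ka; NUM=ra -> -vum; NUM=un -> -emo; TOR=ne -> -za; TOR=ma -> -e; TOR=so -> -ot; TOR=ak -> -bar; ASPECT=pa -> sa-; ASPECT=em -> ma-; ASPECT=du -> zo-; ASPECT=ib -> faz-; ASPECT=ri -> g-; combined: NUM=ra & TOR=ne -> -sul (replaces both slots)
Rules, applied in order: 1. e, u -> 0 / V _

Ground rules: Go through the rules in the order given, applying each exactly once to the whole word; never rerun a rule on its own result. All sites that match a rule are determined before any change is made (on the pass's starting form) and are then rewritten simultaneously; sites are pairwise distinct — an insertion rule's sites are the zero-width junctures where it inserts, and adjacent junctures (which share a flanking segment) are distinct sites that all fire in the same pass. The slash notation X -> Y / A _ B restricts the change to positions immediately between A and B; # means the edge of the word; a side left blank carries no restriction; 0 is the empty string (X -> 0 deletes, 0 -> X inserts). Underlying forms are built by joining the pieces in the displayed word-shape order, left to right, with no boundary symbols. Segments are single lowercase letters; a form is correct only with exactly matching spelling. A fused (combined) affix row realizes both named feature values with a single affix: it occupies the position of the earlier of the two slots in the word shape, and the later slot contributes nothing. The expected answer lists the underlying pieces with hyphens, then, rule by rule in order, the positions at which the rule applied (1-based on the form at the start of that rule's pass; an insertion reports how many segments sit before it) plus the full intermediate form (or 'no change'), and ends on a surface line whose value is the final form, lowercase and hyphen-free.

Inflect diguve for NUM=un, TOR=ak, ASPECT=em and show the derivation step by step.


underlying: ma-diguve-emo-bar
1. e, u -> 0 / V _: fires at position(s) 9: madiguvemobar
surface: madiguvemobar


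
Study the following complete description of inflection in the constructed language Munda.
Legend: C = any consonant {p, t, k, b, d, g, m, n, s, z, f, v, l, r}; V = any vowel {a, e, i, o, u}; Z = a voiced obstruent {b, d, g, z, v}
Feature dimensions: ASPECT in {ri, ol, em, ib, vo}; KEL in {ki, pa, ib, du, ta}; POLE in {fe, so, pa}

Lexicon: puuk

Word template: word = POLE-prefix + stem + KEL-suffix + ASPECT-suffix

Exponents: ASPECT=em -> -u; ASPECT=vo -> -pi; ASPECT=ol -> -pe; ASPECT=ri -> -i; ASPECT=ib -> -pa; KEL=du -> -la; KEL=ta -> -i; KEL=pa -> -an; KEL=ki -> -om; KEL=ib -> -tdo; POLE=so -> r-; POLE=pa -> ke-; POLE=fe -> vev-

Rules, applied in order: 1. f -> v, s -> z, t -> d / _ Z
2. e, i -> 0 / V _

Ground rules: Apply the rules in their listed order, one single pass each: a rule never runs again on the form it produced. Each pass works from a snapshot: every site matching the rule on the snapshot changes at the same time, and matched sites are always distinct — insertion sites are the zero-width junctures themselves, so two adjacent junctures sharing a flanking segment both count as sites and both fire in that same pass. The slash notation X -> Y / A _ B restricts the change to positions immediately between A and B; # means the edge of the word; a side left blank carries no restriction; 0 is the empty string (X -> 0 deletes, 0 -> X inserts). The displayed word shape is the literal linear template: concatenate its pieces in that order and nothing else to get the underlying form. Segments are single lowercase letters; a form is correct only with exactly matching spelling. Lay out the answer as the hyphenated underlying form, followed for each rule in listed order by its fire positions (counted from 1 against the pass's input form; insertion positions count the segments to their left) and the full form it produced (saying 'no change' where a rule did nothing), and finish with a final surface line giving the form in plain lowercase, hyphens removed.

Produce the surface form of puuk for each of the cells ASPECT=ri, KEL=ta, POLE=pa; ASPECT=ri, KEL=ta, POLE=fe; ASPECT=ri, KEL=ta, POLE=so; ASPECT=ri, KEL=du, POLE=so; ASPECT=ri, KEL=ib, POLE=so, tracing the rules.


cell ASPECT=ri, KEL=ta, POLE=pa:
underlying: ke-puuk-i-i
1. f -> v, s -> z, t -> d / _ Z: no change
2. e, i -> 0 / V _: fires at position(s) 8: kepuuki
surface: kepuuki

cell ASPECT=ri, KEL=ta, POLE=fe:
underlying: vev-puuk-i-i
1. f -> v, s -> z, t -> d / _ Z: no change
2. e, i -> 0 / V _: fires at position(s) 9: vevpuuki
surface: vevpuuki

cell ASPECT=ri, KEL=ta, POLE=so:
underlying: r-puuk-i-i
1. f -> v, s -> z, t -> d / _ Z: no change
2. e, i -> 0 / V _: fires at position(s) 7: rpuuki
surface: rpuuki

cell ASPECT=ri, KEL=du, POLE=so:
underlying: r-puuk-la-i
1. f -> v, s -> z, t -> d / _ Z: no change
2. e, i -> 0 / V _: fires at position(s) 8: rpuukla
surface: rpuukla

cell ASPECT=ri, KEL=ib, POLE=so:
underlying: r-puuk-tdo-i
1. f -> v, s -> z, t -> d / _ Z: fires at position(s) 6: rpuukddoi
2. e, i -> 0 / V _: fires at position(s) 9: rpuukddo
surface: rpuukddo


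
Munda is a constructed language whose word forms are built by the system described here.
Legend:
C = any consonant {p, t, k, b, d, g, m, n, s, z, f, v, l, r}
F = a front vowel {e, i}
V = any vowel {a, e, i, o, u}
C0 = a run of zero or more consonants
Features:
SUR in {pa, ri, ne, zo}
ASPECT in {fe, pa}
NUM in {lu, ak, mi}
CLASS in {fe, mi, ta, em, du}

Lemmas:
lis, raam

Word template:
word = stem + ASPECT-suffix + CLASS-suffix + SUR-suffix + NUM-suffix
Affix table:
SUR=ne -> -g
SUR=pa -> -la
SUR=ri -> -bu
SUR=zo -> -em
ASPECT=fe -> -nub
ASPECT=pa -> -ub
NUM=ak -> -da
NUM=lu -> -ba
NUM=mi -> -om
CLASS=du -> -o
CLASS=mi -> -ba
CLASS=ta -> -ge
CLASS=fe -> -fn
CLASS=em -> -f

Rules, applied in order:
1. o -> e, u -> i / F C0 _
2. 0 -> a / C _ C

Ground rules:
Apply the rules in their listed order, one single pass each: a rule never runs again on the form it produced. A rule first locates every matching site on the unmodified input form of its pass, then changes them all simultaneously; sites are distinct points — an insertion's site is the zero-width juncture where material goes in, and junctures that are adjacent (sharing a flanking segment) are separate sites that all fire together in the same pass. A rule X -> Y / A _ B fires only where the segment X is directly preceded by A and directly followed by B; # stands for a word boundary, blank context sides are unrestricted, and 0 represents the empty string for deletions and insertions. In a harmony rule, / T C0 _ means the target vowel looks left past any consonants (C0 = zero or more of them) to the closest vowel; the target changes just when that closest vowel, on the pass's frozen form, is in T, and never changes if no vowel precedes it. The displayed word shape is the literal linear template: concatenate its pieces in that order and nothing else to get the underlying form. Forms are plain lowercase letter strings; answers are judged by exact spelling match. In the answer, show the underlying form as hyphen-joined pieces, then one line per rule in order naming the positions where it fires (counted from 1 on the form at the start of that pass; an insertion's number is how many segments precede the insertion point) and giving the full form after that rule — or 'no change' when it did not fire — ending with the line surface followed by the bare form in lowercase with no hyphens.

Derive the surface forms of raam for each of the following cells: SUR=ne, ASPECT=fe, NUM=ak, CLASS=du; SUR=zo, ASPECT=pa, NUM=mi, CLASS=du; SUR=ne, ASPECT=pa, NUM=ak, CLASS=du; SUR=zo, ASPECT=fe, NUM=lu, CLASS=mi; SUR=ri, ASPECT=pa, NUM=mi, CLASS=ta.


cell SUR=ne, ASPECT=fe, NUM=ak, CLASS=du:
underlying: raam-nub-o-g-da
1. o -> e, u -> i / F C0 _: no change
2. 0 -> a / C _ C: inserts after position(s) 4, 9: raamanubogada
surface: raamanubogada

cell SUR=zo, ASPECT=pa, NUM=mi, CLASS=du:
underlying: raam-ub-o-em-om
1. o -> e, u -> i / F C0 _: fires at position(s) 10: raamuboemem
2. 0 -> a / C _ C: no change
surface: raamuboemem

cell SUR=ne, ASPECT=pa, NUM=ak, CLASS=du:
underlying: raam-ub-o-g-da
1. o -> e, u -> i / F C0 _: no change
2. 0 -> a / C _ C: inserts after position(s) 8: raamubogada
surface: raamubogada

cell SUR=zo, ASPECT=fe, NUM=lu, CLASS=mi:
underlying: raam-nub-ba-em-ba
1. o -> e, u -> i / F C0 _: no change
2. 0 -> a / C _ C: inserts after position(s) 4, 7, 11: raamanubabaemaba
surface: raamanubabaemaba

cell SUR=ri, ASPECT=pa, NUM=mi, CLASS=ta:
underlying: raam-ub-ge-bu-om
1. o -> e, u -> i / F C0 _: fires at position(s) 10: raamubgebiom
2. 0 -> a / C _ C: inserts after position(s) 6: raamubagebiom
surface: raamubagebiom


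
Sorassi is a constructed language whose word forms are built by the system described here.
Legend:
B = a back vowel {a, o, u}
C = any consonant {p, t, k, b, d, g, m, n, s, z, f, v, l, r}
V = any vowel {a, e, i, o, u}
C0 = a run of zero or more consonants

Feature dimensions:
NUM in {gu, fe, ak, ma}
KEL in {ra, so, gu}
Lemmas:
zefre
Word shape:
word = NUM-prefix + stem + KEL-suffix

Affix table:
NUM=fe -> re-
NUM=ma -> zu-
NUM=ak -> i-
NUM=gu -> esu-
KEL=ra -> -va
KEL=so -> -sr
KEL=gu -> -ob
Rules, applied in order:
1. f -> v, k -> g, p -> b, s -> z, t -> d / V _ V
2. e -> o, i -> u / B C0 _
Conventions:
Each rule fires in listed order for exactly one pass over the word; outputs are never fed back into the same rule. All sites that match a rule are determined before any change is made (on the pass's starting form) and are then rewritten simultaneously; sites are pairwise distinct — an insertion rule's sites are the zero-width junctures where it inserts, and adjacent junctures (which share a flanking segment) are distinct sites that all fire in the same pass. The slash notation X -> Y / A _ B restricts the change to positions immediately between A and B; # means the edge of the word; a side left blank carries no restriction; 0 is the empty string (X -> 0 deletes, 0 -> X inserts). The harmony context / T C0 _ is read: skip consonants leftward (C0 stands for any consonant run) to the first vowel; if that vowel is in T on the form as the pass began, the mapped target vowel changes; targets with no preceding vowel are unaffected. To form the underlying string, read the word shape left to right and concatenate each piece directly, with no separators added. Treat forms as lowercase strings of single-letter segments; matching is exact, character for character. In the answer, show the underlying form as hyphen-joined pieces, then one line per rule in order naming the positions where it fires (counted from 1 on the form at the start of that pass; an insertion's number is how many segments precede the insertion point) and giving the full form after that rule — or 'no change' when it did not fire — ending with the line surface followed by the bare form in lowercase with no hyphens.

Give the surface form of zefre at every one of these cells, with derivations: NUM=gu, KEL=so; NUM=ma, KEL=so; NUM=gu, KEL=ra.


cell NUM=gu, KEL=so:
underlying: esu-zefre-sr
1. f -> v, k -> g, p -> b, s -> z, t -> d / V _ V: fires at position(s) 2: ezuzefresr
2. e -> o, i -> u / B C0 _: fires at position(s) 5: ezuzofresr
surface: ezuzofresr

cell NUM=ma, KEL=so:
underlying: zu-zefre-sr
1. f -> v, k -> g, p -> b, s -> z, t -> d / V _ V: no change
2. e -> o, i -> u / B C0 _: fires at position(s) 4: zuzofresr
surface: zuzofresr

cell NUM=gu, KEL=ra:
underlying: esu-zefre-va
1. f -> v, k -> g, p -> b, s -> z, t -> d / V _ V: fires at position(s) 2: ezuzefreva
2. e -> o, i -> u / B C0 _: fires at position(s) 5: ezuzofreva
surface: ezuzofreva


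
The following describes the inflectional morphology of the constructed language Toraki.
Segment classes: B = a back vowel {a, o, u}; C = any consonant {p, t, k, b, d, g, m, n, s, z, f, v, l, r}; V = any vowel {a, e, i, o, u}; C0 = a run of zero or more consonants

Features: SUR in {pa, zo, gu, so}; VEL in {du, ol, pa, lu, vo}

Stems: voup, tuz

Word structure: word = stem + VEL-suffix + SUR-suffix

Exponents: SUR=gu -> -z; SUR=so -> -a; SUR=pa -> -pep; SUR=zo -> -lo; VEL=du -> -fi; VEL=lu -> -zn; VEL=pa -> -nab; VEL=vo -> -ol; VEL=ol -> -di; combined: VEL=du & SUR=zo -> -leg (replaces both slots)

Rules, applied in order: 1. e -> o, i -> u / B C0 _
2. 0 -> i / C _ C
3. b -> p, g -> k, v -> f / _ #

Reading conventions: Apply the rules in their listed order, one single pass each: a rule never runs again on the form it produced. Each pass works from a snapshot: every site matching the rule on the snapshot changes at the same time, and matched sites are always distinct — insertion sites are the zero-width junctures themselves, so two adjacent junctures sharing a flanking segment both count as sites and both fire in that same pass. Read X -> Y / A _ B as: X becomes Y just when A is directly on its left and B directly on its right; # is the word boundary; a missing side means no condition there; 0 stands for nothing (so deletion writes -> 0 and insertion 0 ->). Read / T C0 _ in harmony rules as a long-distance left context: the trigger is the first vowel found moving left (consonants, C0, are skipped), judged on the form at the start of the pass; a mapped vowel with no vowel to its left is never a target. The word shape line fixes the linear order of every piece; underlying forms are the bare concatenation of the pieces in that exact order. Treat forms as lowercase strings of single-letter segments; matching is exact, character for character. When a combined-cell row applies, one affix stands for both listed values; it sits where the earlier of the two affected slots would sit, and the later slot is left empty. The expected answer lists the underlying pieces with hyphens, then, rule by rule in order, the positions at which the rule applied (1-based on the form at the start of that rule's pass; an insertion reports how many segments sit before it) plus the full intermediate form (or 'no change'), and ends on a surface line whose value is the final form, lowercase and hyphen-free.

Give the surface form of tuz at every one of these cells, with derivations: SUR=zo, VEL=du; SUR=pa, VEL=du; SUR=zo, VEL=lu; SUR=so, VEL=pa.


cell SUR=zo, VEL=du:
underlying: tuz-leg
1. e -> o, i -> u / B C0 _: fires at position(s) 5: tuzlog
2. 0 -> i / C _ C: inserts after position(s) 3: tuzilog
3. b -> p, g -> k, v -> f / _ #: fires at position(s) 7: tuzilok
surface: tuzilok

cell SUR=pa, VEL=du:
underlying: tuz-fi-pep
1. e -> o, i -> u / B C0 _: fires at position(s) 5: tuzfupep
2. 0 -> i / C _ C: inserts after position(s) 3: tuzifupep
3. b -> p, g -> k, v -> f / _ #: no change
surface: tuzifupep

cell SUR=zo, VEL=lu:
underlying: tuz-zn-lo
1. e -> o, i -> u / B C0 _: no change
2. 0 -> i / C _ C: inserts after position(s) 3, 4, 5: tuzizinilo
3. b -> p, g -> k, v -> f / _ #: no change
surface: tuzizinilo

cell SUR=so, VEL=pa:
underlying: tuz-nab-a
1. e -> o, i -> u / B C0 _: no change
2. 0 -> i / C _ C: inserts after position(s) 3: tuzinaba
3. b -> p, g -> k, v -> f / _ #: no change
surface: tuzinaba


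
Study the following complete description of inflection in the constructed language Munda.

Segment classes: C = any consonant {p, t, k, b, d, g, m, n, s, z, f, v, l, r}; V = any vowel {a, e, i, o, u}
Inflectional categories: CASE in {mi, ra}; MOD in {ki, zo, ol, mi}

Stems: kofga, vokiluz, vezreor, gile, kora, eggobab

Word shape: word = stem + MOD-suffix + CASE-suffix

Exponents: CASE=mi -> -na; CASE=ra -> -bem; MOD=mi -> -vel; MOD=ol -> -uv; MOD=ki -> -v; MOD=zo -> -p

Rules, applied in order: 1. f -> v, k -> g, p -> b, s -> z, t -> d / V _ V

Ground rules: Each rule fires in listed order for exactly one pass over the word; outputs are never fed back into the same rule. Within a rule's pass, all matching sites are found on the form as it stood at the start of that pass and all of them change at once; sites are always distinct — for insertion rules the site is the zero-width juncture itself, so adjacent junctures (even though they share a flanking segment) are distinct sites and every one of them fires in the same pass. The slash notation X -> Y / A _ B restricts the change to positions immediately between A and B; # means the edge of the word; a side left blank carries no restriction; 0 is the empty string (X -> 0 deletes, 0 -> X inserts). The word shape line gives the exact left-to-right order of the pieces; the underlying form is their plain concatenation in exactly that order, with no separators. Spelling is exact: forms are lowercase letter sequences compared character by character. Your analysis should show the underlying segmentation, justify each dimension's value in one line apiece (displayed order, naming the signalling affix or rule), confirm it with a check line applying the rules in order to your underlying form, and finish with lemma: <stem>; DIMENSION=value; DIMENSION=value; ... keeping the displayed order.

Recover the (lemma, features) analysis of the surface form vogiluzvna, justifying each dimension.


underlying: vokiluz-v-na
CASE=mi - signalled by the affix -na
MOD=ki - signalled by the affix -v
check: vokiluzvna -> vogiluzvna
lemma: vokiluz; CASE=mi; MOD=ki


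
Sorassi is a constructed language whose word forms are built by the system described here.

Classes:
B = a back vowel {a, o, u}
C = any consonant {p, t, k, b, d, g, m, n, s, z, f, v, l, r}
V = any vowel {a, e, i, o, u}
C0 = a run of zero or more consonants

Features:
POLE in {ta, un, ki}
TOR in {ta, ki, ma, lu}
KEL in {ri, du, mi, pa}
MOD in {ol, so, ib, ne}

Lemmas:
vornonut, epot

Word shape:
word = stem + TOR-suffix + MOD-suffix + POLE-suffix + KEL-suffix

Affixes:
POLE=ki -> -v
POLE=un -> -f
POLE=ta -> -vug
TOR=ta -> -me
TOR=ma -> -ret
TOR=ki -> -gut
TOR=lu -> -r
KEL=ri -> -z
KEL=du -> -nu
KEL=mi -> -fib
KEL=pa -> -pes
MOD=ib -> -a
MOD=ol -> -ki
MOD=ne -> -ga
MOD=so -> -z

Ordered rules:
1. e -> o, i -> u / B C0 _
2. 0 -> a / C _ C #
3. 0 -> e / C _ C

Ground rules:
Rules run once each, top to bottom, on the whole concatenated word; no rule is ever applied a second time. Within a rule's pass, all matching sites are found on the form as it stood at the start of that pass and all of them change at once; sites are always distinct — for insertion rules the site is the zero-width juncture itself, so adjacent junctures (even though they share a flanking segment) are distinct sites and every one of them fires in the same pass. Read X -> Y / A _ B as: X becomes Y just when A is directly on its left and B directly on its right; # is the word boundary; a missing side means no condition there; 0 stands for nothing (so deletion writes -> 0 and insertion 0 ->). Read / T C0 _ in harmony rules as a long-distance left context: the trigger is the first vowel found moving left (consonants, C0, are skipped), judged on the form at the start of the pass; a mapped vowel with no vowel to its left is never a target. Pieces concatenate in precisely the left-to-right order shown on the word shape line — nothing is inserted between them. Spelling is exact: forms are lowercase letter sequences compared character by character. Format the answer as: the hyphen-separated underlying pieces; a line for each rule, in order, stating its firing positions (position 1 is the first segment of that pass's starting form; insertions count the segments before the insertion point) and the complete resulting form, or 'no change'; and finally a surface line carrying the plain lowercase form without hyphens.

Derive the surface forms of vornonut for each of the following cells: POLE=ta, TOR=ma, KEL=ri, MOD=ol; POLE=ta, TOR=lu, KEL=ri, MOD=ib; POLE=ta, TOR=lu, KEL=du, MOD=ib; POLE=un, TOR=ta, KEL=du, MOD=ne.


cell POLE=ta, TOR=ma, KEL=ri, MOD=ol:
underlying: vornonut-ret-ki-vug-z
1. e -> o, i -> u / B C0 _: fires at position(s) 10: vornonutrotkivugz
2. 0 -> a / C _ C #: inserts after position(s) 16: vornonutrotkivugaz
3. 0 -> e / C _ C: inserts after position(s) 3, 8, 11: vorenonuterotekivugaz
surface: vorenonuterotekivugaz

cell POLE=ta, TOR=lu, KEL=ri, MOD=ib:
underlying: vornonut-r-a-vug-z
1. e -> o, i -> u / B C0 _: no change
2. 0 -> a / C _ C #: inserts after position(s) 13: vornonutravugaz
3. 0 -> e / C _ C: inserts after position(s) 3, 8: vorenonuteravugaz
surface: vorenonuteravugaz

cell POLE=ta, TOR=lu, KEL=du, MOD=ib:
underlying: vornonut-r-a-vug-nu
1. e -> o, i -> u / B C0 _: no change
2. 0 -> a / C _ C #: no change
3. 0 -> e / C _ C: inserts after position(s) 3, 8, 13: vorenonuteravugenu
surface: vorenonuteravugenu

cell POLE=un, TOR=ta, KEL=du, MOD=ne:
underlying: vornonut-me-ga-f-nu
1. e -> o, i -> u / B C0 _: fires at position(s) 10: vornonutmogafnu
2. 0 -> a / C _ C #: no change
3. 0 -> e / C _ C: inserts after position(s) 3, 8, 13: vorenonutemogafenu
surface: vorenonutemogafenu


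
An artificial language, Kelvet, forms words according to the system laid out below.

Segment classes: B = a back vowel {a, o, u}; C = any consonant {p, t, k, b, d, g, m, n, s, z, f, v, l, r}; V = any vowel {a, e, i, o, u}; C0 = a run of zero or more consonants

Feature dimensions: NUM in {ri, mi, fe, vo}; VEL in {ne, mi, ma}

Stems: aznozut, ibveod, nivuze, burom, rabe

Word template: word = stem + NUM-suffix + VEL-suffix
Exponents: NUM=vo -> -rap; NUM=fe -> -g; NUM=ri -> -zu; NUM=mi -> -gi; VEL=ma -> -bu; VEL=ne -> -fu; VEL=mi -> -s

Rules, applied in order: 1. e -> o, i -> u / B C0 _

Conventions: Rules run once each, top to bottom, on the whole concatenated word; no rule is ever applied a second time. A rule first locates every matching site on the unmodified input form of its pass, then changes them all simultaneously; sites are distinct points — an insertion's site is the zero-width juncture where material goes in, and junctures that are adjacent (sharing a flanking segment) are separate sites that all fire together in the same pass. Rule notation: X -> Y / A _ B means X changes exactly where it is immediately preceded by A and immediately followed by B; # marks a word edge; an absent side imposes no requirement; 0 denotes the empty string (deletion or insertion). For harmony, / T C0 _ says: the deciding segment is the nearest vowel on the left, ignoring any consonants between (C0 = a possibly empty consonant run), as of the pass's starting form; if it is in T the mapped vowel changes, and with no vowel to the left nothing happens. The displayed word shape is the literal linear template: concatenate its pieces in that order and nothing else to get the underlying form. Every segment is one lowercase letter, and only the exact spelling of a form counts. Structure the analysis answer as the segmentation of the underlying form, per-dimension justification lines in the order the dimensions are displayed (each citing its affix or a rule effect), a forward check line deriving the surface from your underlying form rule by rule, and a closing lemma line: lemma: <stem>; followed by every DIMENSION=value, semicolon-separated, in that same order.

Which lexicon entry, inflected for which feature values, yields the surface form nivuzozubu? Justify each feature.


underlying: nivuze-zu-bu
NUM=ri - signalled by the affix -zu
VEL=ma - signalled by the affix -bu
check: nivuzezubu -> nivuzozubu
lemma: nivuze; NUM=ri; VEL=ma


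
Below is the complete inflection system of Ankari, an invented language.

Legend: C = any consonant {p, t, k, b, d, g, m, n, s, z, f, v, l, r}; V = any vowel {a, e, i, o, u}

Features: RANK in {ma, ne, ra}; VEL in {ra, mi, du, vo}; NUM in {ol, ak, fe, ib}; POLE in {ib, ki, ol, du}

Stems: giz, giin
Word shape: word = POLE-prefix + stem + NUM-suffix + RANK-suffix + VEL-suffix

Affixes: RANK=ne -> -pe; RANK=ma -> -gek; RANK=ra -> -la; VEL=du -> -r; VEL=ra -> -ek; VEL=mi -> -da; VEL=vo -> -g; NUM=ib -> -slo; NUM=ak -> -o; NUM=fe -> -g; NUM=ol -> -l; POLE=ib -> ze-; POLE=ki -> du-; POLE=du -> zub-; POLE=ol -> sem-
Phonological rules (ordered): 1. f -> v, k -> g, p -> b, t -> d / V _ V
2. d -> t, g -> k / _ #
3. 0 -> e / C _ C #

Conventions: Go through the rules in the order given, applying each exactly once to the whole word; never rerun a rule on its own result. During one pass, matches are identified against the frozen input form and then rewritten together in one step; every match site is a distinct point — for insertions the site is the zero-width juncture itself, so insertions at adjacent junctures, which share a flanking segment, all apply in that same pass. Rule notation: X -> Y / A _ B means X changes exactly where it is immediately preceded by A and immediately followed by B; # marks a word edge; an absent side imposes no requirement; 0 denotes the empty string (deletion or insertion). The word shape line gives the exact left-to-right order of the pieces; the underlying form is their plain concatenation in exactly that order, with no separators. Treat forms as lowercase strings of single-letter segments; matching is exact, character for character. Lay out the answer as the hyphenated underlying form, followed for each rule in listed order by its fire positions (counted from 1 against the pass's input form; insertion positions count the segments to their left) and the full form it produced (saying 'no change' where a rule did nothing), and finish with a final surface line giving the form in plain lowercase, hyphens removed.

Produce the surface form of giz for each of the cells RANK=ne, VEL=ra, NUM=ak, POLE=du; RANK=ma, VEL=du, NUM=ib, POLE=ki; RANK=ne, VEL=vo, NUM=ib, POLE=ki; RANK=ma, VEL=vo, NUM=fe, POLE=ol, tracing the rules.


cell RANK=ne, VEL=ra, NUM=ak, POLE=du:
underlying: zub-giz-o-pe-ek
1. f -> v, k -> g, p -> b, t -> d / V _ V: fires at position(s) 8: zubgizobeek
2. d -> t, g -> k / _ #: no change
3. 0 -> e / C _ C #: no change
surface: zubgizobeek

cell RANK=ma, VEL=du, NUM=ib, POLE=ki:
underlying: du-giz-slo-gek-r
1. f -> v, k -> g, p -> b, t -> d / V _ V: no change
2. d -> t, g -> k / _ #: no change
3. 0 -> e / C _ C #: inserts after position(s) 11: dugizslogeker
surface: dugizslogeker

cell RANK=ne, VEL=vo, NUM=ib, POLE=ki:
underlying: du-giz-slo-pe-g
1. f -> v, k -> g, p -> b, t -> d / V _ V: fires at position(s) 9: dugizslobeg
2. d -> t, g -> k / _ #: fires at position(s) 11: dugizslobek
3. 0 -> e / C _ C #: no change
surface: dugizslobek

cell RANK=ma, VEL=vo, NUM=fe, POLE=ol:
underlying: sem-giz-g-gek-g
1. f -> v, k -> g, p -> b, t -> d / V _ V: no change
2. d -> t, g -> k / _ #: fires at position(s) 11: semgizggekk
3. 0 -> e / C _ C #: inserts after position(s) 10: semgizggekek
surface: semgizggekek


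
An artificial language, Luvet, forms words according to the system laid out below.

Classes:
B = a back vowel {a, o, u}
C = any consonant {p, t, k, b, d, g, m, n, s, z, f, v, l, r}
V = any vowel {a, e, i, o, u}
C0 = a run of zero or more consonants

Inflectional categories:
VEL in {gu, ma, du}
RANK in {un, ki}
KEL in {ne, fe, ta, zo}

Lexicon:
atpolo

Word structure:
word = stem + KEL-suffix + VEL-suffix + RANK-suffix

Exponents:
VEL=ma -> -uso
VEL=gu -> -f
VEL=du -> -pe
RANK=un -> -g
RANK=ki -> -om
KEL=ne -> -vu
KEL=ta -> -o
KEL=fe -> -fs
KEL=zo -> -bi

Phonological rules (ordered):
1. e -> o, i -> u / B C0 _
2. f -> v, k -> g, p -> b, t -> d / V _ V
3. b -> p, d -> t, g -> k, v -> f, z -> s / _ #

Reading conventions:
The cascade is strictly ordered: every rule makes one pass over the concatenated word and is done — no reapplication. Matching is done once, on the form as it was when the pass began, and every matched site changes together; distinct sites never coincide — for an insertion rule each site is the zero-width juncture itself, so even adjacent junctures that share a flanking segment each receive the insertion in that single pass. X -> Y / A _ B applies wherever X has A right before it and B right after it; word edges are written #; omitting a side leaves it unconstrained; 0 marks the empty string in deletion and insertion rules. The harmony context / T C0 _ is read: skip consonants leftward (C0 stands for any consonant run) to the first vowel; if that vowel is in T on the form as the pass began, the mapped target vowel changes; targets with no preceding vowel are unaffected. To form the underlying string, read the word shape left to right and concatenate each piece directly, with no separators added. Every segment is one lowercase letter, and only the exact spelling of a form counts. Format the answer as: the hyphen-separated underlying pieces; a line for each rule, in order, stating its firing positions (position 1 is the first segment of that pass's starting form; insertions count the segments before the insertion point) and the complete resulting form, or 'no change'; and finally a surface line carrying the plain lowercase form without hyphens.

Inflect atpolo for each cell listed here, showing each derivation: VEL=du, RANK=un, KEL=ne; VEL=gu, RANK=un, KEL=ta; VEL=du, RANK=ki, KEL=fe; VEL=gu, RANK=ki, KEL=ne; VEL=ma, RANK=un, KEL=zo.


cell VEL=du, RANK=un, KEL=ne:
underlying: atpolo-vu-pe-g
1. e -> o, i -> u / B C0 _: fires at position(s) 10: atpolovupog
2. f -> v, k -> g, p -> b, t -> d / V _ V: fires at position(s) 9: atpolovubog
3. b -> p, d -> t, g -> k, v -> f, z -> s / _ #: fires at position(s) 11: atpolovubok
surface: atpolovubok

cell VEL=gu, RANK=un, KEL=ta:
underlying: atpolo-o-f-g
1. e -> o, i -> u / B C0 _: no change
2. f -> v, k -> g, p -> b, t -> d / V _ V: no change
3. b -> p, d -> t, g -> k, v -> f, z -> s / _ #: fires at position(s) 9: atpoloofk
surface: atpoloofk

cell VEL=du, RANK=ki, KEL=fe:
underlying: atpolo-fs-pe-om
1. e -> o, i -> u / B C0 _: fires at position(s) 10: atpolofspoom
2. f -> v, k -> g, p -> b, t -> d / V _ V: no change
3. b -> p, d -> t, g -> k, v -> f, z -> s / _ #: no change
surface: atpolofspoom

cell VEL=gu, RANK=ki, KEL=ne:
underlying: atpolo-vu-f-om
1. e -> o, i -> u / B C0 _: no change
2. f -> v, k -> g, p -> b, t -> d / V _ V: fires at position(s) 9: atpolovuvom
3. b -> p, d -> t, g -> k, v -> f, z -> s / _ #: no change
surface: atpolovuvom

cell VEL=ma, RANK=un, KEL=zo:
underlying: atpolo-bi-uso-g
1. e -> o, i -> u / B C0 _: fires at position(s) 8: atpolobuusog
2. f -> v, k -> g, p -> b, t -> d / V _ V: no change
3. b -> p, d -> t, g -> k, v -> f, z -> s / _ #: fires at position(s) 12: atpolobuusok
surface: atpolobuusok


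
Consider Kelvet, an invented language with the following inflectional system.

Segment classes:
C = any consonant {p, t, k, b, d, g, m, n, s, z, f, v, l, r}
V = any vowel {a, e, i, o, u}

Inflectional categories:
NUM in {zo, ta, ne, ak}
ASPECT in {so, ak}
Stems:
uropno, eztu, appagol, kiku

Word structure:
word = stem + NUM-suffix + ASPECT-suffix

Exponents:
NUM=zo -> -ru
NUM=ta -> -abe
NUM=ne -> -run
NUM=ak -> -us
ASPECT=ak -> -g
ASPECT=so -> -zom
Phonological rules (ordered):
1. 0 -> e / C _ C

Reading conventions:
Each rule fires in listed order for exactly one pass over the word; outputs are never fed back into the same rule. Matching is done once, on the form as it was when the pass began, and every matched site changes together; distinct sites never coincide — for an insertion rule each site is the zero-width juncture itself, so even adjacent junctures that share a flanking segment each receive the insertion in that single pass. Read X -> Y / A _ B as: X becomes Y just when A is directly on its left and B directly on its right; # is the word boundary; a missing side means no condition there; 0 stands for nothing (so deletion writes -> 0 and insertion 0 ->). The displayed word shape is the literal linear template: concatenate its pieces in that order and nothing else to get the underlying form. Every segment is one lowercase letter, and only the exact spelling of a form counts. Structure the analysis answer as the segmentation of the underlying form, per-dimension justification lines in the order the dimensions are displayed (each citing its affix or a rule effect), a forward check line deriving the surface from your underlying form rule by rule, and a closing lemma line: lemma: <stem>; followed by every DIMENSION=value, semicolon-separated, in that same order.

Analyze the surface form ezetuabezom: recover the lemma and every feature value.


underlying: eztu-abe-zom
NUM=ta - signalled by the affix -abe
ASPECT=so - signalled by the affix -zom
check: eztuabezom -> ezetuabezom
lemma: eztu; NUM=ta; ASPECT=so


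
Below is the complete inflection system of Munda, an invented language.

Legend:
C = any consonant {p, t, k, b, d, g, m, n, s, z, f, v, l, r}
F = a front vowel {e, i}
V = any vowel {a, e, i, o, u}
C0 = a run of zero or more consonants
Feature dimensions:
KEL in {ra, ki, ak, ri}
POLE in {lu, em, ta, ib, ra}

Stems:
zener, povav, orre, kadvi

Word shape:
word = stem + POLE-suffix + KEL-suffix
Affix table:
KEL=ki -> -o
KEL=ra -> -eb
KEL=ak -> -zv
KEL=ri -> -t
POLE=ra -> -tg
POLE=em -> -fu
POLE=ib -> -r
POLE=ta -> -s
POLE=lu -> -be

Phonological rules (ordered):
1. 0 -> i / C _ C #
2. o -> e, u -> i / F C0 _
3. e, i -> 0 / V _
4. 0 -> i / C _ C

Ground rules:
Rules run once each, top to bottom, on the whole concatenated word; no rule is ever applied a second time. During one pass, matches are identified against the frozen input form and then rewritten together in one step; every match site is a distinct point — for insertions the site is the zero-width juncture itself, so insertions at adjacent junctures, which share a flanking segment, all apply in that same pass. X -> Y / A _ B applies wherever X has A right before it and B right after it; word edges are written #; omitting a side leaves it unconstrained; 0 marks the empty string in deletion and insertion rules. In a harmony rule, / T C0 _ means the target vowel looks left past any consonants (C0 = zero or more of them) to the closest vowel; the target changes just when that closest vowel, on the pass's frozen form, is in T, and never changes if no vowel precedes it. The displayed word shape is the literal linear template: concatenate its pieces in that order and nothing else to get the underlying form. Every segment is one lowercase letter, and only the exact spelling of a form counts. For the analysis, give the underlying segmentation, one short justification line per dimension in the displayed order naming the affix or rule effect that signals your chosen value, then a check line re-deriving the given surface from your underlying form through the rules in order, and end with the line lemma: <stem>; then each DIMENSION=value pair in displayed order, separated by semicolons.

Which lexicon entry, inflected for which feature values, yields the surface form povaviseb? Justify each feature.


underlying: povav-s-eb
KEL=ra - signalled by the affix -eb
POLE=ta - signalled by the affix -s
check: povavseb -> povavseb -> povavseb -> povavseb -> povaviseb
lemma: povav; KEL=ra; POLE=ta


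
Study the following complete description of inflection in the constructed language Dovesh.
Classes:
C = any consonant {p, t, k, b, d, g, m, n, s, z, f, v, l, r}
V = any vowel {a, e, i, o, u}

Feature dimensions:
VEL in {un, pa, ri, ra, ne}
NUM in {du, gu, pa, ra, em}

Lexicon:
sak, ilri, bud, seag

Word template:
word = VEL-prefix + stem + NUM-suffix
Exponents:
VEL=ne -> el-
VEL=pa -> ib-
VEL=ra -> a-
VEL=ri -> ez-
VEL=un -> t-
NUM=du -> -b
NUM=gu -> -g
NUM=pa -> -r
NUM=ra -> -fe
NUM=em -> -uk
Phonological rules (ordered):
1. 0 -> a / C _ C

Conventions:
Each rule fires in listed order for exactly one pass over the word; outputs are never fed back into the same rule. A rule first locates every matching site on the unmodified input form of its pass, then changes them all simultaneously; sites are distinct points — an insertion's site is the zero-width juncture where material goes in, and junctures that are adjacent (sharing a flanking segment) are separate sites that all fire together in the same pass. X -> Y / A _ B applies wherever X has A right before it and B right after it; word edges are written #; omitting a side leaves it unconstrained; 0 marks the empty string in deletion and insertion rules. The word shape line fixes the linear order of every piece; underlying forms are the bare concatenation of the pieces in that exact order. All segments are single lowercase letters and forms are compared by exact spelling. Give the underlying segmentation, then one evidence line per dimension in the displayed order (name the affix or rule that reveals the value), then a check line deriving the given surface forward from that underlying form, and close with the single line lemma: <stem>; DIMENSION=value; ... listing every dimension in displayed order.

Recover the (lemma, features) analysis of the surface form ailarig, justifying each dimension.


underlying: a-ilri-g
VEL=ra - signalled by the affix a-
NUM=gu - signalled by the affix -g
check: ailrig -> ailarig
lemma: ilri; VEL=ra; NUM=gu
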